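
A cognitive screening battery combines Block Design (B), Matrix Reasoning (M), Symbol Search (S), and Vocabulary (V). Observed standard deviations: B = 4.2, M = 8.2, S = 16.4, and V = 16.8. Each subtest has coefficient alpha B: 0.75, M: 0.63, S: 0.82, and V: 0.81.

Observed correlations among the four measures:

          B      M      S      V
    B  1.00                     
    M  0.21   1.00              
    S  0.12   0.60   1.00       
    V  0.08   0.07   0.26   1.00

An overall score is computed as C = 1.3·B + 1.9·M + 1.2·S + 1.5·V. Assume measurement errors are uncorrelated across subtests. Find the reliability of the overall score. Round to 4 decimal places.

Var(C) = 1.3²·4.2² + 1.9²·8.2² + 1.2²·16.4² + 1.5²·16.8² + 2·[2.47·4.2·8.2·0.21 + 1.56·4.2·16.4·0.12 + 1.95·4.2·16.8·0.08 + 2.28·8.2·16.4·0.60 + 2.85·8.2·16.8·0.07 + 1.8·16.4·16.8·0.26] = 1294.89 + 764.322 = 2059.21.
With uncorrelated errors the cross-covariances are all true-score covariance, so they carry over unchanged; only the diagonal terms shrink to ρᵢσᵢ².
True-score variance = [1.3²·4.2²·0.75 + 1.9²·8.2²·0.63 + 1.2²·16.4²·0.82 + 1.5²·16.8²·0.81] + 764.322 = 1007.25 + 764.322 = 1771.57.
Reliability = 1771.57 / 2059.21 = 0.8603.

0.8603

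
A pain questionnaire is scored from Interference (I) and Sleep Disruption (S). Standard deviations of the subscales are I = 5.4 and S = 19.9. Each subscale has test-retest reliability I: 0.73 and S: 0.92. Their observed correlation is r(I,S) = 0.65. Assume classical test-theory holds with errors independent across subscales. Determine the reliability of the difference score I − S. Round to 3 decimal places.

0.861

Var(I−S) = 5.4² + 19.9² − 2·5.4·19.9·0.65 = 425.17 − 139.698 = 285.472.
Under uncorrelated errors the observed covariances equal the true-score covariances, so only the own-variance terms attenuate.
True-score variance = [5.4²·0.73 + 19.9²·0.92] − 139.698 = 385.616 − 139.698 = 245.918.
Reliability = 245.918 / 285.472 = 0.861.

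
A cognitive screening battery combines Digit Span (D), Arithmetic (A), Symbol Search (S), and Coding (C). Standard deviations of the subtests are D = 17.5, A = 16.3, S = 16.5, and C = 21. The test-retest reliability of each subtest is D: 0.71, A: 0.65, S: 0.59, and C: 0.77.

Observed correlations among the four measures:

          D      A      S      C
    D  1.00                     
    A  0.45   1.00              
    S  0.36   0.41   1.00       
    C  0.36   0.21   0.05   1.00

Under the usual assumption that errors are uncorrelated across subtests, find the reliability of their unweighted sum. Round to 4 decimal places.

Var(D+A+S+C) = 17.5² + 16.3² + 16.5² + 21² + 2·[17.5·16.3·0.45 + 17.5·16.5·0.36 + 17.5·21·0.36 + 16.3·16.5·0.41 + 16.3·21·0.21 + 16.5·21·0.05] = 1285.19 + 1128.18 = 2413.37.
Under uncorrelated errors the observed covariances equal the true-score covariances, so only the own-variance terms attenuate.
True-score variance = [17.5²·0.71 + 16.3²·0.65 + 16.5²·0.59 + 21²·0.77] + 1128.18 = 890.333 + 1128.18 = 2018.51.
Reliability = 2018.51 / 2413.37 = 0.8364.

0.8364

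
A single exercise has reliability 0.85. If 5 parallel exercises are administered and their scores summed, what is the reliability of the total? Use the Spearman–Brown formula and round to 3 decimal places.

0.966

ρ_k = kρ / (1 + (k−1)ρ) = 5·0.85 / (1 + 4·0.85) = 4.250 / 4.400 = 0.966.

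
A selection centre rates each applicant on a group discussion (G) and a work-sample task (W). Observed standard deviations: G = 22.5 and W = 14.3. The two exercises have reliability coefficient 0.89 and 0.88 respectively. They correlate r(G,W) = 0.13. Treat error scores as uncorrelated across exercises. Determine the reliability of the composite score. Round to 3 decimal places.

0.899

Var(G+W) = 22.5² + 14.3² + 2·[22.5·14.3·0.13] = 710.74 + 83.655 = 794.395.
Because errors are independent across components, Cov(Tᵢ,Tⱼ) = Cov(Xᵢ,Xⱼ); the off-diagonal part of the true-score variance is the same as above.
True-score variance = [22.5²·0.89 + 14.3²·0.88] + 83.655 = 630.514 + 83.655 = 714.169.
Reliability = 714.169 / 794.395 = 0.899.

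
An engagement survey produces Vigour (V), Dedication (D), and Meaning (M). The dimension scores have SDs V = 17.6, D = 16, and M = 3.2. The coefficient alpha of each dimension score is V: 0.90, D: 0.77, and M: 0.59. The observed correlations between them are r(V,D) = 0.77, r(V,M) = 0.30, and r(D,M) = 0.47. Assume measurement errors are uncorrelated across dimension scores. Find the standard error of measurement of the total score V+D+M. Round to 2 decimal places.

Var(total) = 576 + 515.584 = 1091.58.
True-score variance = 481.946 + 515.584 = 997.53, so reliability = 0.9138.
Error variance = 1091.58 − 997.53 = 94.0544; SEM = √94.0544 = 9.70.

9.70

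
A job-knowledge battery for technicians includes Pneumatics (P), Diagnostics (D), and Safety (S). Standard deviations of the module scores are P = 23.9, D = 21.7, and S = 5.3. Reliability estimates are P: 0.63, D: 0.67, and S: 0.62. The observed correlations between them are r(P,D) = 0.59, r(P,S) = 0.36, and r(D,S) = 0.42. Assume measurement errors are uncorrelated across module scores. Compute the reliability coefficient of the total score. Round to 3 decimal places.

Var(P+D+S) = 23.9² + 21.7² + 5.3² + 2·[23.9·21.7·0.59 + 23.9·5.3·0.36 + 21.7·5.3·0.42] = 1070.19 + 799.794 = 1869.98.
Because errors are independent across components, Cov(Tᵢ,Tⱼ) = Cov(Xᵢ,Xⱼ); the off-diagonal part of the true-score variance is the same as above.
True-score variance = [23.9²·0.63 + 21.7²·0.67 + 5.3²·0.62] + 799.794 = 692.774 + 799.794 = 1492.57.
Reliability = 1492.57 / 1869.98 = 0.798.

0.798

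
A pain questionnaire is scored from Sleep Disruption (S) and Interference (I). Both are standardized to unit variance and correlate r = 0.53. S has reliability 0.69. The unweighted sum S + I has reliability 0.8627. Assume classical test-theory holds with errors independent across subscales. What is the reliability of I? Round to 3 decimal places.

Var(S+I) = 2 + 2·0.53 = 3.060.
True-score variance = ρ_S + ρ_I + 2·0.53, so 0.8627 = (0.69 + ρ_I + 1.06) / 3.060.
ρ_I = 0.8627·3.060 − 0.69 − 1.06 = 0.890.

0.890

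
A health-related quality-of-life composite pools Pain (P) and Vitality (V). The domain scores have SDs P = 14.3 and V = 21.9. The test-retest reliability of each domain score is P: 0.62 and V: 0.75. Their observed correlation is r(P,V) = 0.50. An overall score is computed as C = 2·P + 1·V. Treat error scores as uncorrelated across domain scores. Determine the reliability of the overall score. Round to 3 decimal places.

0.776

Var(C) = 2²·14.3² + 21.9² + 2·[2·14.3·21.9·0.50] = 1297.57 + 626.34 = 1923.91.
With uncorrelated errors the cross-covariances are all true-score covariance, so they carry over unchanged; only the diagonal terms shrink to ρᵢσᵢ².
True-score variance = [2²·14.3²·0.62 + 21.9²·0.75] + 626.34 = 866.843 + 626.34 = 1493.18.
Reliability = 1493.18 / 1923.91 = 0.776.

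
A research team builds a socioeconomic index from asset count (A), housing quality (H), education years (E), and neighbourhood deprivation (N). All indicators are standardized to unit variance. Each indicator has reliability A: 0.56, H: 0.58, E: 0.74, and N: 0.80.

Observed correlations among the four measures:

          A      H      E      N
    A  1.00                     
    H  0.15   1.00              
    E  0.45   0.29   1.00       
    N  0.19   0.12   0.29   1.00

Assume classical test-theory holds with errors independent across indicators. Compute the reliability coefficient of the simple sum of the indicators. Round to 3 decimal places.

Var(A+H+E+N) = 4 + 2·[0.15 + 0.45 + 0.19 + 0.29 + 0.12 + 0.29] = 4 + 2.98 = 6.98.
With uncorrelated errors the cross-covariances are all true-score covariance, so they carry over unchanged; only the diagonal terms shrink to ρᵢσᵢ².
True-score variance = [0.56 + 0.58 + 0.74 + 0.80] + 2.98 = 2.68 + 2.98 = 5.66.
Reliability = 5.66 / 6.98 = 0.811.

0.811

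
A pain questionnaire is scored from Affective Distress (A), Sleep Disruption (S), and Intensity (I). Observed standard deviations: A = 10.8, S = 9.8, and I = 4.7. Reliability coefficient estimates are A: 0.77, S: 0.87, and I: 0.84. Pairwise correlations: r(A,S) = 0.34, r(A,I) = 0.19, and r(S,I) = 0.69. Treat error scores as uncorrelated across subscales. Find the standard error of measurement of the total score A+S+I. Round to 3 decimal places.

Var(total) = 234.77 + 154.823 = 389.593.
True-score variance = 191.923 + 154.823 = 346.746, so reliability = 0.8900.
Error variance = 389.593 − 346.746 = 42.8468; SEM = √42.8468 = 6.546.

6.546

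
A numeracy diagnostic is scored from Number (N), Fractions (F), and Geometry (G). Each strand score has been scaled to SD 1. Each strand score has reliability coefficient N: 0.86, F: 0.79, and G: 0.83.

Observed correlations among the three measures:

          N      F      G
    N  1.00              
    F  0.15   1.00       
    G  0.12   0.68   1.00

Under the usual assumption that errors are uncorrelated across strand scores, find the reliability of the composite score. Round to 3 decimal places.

Var(N+F+G) = 3 + 2·[0.15 + 0.12 + 0.68] = 3 + 1.9 = 4.9.
Under uncorrelated errors the observed covariances equal the true-score covariances, so only the own-variance terms attenuate.
True-score variance = [0.86 + 0.79 + 0.83] + 1.9 = 2.48 + 1.9 = 4.38.
Reliability = 4.38 / 4.9 = 0.894.

0.894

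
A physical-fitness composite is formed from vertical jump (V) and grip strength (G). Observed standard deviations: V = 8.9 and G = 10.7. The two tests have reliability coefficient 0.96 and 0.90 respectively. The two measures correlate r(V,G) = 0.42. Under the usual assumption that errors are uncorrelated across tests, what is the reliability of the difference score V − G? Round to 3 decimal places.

Var(V−G) = 8.9² + 10.7² − 2·8.9·10.7·0.42 = 193.7 − 79.9932 = 113.707.
Because errors are independent across components, Cov(Tᵢ,Tⱼ) = Cov(Xᵢ,Xⱼ); the off-diagonal part of the true-score variance is the same as above.
True-score variance = [8.9²·0.96 + 10.7²·0.90] − 79.9932 = 179.083 − 79.9932 = 99.0894.
Reliability = 99.0894 / 113.707 = 0.871.

0.871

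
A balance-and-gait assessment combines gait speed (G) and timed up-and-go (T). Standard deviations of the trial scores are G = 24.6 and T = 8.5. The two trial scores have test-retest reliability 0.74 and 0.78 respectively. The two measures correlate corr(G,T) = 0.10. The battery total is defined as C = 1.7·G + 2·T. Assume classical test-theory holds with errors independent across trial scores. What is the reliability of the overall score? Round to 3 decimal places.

0.762

Var(C) = 1.7²·24.6² + 2²·8.5² + 2·[3.4·24.6·8.5·0.10] = 2037.91 + 142.188 = 2180.1.
Under uncorrelated errors the observed covariances equal the true-score covariances, so only the own-variance terms attenuate.
True-score variance = [1.7²·24.6²·0.74 + 2²·8.5²·0.78] + 142.188 = 1519.62 + 142.188 = 1661.8.
Reliability = 1661.8 / 2180.1 = 0.762.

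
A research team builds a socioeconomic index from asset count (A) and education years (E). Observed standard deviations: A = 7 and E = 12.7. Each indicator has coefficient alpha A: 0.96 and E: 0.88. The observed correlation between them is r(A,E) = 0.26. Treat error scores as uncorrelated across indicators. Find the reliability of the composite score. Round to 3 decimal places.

Var(A+E) = 7² + 12.7² + 2·[7·12.7·0.26] = 210.29 + 46.228 = 256.518.
Because errors are independent across components, Cov(Tᵢ,Tⱼ) = Cov(Xᵢ,Xⱼ); the off-diagonal part of the true-score variance is the same as above.
True-score variance = [7²·0.96 + 12.7²·0.88] + 46.228 = 188.975 + 46.228 = 235.203.
Reliability = 235.203 / 256.518 = 0.917.

0.917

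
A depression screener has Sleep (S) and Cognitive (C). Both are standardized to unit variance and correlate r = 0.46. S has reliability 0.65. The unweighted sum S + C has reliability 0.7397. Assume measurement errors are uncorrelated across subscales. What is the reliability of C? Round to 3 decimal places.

Var(S+C) = 2 + 2·0.46 = 2.920.
True-score variance = ρ_S + ρ_C + 2·0.46, so 0.7397 = (0.65 + ρ_C + 0.92) / 2.920.
ρ_C = 0.7397·2.920 − 0.65 − 0.92 = 0.590.

0.590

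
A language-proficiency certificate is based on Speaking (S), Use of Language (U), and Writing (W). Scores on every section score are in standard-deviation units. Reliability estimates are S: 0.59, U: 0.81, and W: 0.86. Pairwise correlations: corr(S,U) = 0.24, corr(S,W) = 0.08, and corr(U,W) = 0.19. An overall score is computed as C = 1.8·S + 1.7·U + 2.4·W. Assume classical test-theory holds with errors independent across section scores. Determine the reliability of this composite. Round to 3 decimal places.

Var(C) = 1.8² + 1.7² + 2.4² + 2·[3.06·0.24 + 4.32·0.08 + 4.08·0.19] = 11.89 + 3.7104 = 15.6004.
Under uncorrelated errors the observed covariances equal the true-score covariances, so only the own-variance terms attenuate.
True-score variance = [1.8²·0.59 + 1.7²·0.81 + 2.4²·0.86] + 3.7104 = 9.2061 + 3.7104 = 12.9165.
Reliability = 12.9165 / 15.6004 = 0.828.

0.828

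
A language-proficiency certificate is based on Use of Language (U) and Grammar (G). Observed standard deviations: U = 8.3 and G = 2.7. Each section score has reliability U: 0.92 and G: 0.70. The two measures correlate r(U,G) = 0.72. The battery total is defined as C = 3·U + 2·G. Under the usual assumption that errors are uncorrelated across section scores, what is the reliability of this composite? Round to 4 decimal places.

Var(C) = 3²·8.3² + 2²·2.7² + 2·[6·8.3·2.7·0.72] = 649.17 + 193.622 = 842.792.
Under uncorrelated errors the observed covariances equal the true-score covariances, so only the own-variance terms attenuate.
True-score variance = [3²·8.3²·0.92 + 2²·2.7²·0.70] + 193.622 = 590.821 + 193.622 = 784.444.
Reliability = 784.444 / 842.792 = 0.9308.

0.9308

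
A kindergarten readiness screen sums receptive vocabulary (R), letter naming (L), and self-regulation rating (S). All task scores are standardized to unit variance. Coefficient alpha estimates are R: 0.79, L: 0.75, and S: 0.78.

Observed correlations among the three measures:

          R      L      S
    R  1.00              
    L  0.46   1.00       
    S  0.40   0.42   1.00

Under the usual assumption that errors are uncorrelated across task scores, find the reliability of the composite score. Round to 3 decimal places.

Var(R+L+S) = 3 + 2·[0.46 + 0.40 + 0.42] = 3 + 2.56 = 5.56.
With uncorrelated errors the cross-covariances are all true-score covariance, so they carry over unchanged; only the diagonal terms shrink to ρᵢσᵢ².
True-score variance = [0.79 + 0.75 + 0.78] + 2.56 = 2.32 + 2.56 = 4.88.
Reliability = 4.88 / 5.56 = 0.878.

0.878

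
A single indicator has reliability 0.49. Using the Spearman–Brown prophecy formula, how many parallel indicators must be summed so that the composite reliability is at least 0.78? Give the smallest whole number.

k ≥ ρ*(1−ρ₁)/(ρ₁(1−ρ*)) = 0.78·0.51 / (0.49·0.22) = 3.690.
Smallest integer k = 4.

4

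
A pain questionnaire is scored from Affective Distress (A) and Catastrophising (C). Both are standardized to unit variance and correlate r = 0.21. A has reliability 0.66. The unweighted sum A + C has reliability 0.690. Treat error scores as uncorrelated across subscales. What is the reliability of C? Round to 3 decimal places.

0.590

Var(A+C) = 2 + 2·0.21 = 2.420.
True-score variance = ρ_A + ρ_C + 2·0.21, so 0.690 = (0.66 + ρ_C + 0.42) / 2.420.
ρ_C = 0.690·2.420 − 0.66 − 0.42 = 0.590.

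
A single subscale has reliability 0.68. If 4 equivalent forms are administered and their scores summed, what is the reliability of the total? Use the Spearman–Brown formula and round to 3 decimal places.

0.895

ρ_k = kρ / (1 + (k−1)ρ) = 4·0.68 / (1 + 3·0.68) = 2.720 / 3.040 = 0.895.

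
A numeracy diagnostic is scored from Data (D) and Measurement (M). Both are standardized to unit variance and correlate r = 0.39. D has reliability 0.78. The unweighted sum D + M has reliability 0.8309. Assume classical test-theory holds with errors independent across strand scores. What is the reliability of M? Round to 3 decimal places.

Var(D+M) = 2 + 2·0.39 = 2.780.
True-score variance = ρ_D + ρ_M + 2·0.39, so 0.8309 = (0.78 + ρ_M + 0.78) / 2.780.
ρ_M = 0.8309·2.780 − 0.78 − 0.78 = 0.750.

0.750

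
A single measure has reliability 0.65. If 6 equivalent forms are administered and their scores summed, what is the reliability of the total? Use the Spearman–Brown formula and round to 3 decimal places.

ρ_k = kρ / (1 + (k−1)ρ) = 6·0.65 / (1 + 5·0.65) = 3.900 / 4.250 = 0.918.

0.918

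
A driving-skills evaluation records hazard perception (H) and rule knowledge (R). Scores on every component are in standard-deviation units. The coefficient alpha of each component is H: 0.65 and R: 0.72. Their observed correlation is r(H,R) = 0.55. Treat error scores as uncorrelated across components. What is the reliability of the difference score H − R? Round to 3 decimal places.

Var(H−R) = 1 + 1 − 2·0.55 = 2 − 1.1 = 0.9.
With uncorrelated errors the cross-covariances are all true-score covariance, so they carry over unchanged; only the diagonal terms shrink to ρᵢσᵢ².
True-score variance = [0.65 + 0.72] − 1.1 = 1.37 − 1.1 = 0.27.
Reliability = 0.27 / 0.9 = 0.300.

0.300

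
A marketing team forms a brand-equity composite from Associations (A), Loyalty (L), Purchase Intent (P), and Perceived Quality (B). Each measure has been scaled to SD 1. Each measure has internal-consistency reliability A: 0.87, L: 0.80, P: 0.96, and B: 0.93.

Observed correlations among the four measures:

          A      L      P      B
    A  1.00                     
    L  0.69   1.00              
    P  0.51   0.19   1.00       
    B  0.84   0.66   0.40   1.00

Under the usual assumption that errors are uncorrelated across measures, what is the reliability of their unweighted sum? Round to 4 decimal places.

Var(A+L+P+B) = 4 + 2·[0.69 + 0.51 + 0.84 + 0.19 + 0.66 + 0.40] = 4 + 6.58 = 10.58.
Because errors are independent across components, Cov(Tᵢ,Tⱼ) = Cov(Xᵢ,Xⱼ); the off-diagonal part of the true-score variance is the same as above.
True-score variance = [0.87 + 0.80 + 0.96 + 0.93] + 6.58 = 3.56 + 6.58 = 10.14.
Reliability = 10.14 / 10.58 = 0.9584.

0.9584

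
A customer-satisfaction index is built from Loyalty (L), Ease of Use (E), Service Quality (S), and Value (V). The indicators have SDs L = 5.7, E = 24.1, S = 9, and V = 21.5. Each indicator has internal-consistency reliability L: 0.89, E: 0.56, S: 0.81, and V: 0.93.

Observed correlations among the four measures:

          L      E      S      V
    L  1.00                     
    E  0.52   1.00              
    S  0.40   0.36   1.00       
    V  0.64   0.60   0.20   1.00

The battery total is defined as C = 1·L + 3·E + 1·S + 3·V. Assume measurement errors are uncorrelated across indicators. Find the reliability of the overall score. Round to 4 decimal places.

0.8441

Var(C) = 5.7² + 3²·24.1² + 9² + 3²·21.5² + 2·[3·5.7·24.1·0.52 + 5.7·9·0.40 + 3·5.7·21.5·0.64 + 3·24.1·9·0.36 + 9·24.1·21.5·0.60 + 3·9·21.5·0.20] = 9501.03 + 7236.95 = 16738.
Because errors are independent across components, Cov(Tᵢ,Tⱼ) = Cov(Xᵢ,Xⱼ); the off-diagonal part of the true-score variance is the same as above.
True-score variance = [5.7²·0.89 + 3²·24.1²·0.56 + 9²·0.81 + 3²·21.5²·0.93] + 7236.95 = 6890.84 + 7236.95 = 14127.8.
Reliability = 14127.8 / 16738 = 0.8441.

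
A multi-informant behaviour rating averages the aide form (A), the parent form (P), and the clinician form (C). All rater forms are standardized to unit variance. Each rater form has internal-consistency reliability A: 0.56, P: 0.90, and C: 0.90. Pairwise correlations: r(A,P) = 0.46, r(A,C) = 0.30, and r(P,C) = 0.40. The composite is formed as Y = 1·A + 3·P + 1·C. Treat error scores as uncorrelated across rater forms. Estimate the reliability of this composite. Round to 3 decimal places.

Var(Y) = 1 + 3² + 1 + 2·[3·0.46 + 0.30 + 3·0.40] = 11 + 5.76 = 16.76.
Under uncorrelated errors the observed covariances equal the true-score covariances, so only the own-variance terms attenuate.
True-score variance = [0.56 + 3²·0.90 + 0.90] + 5.76 = 9.56 + 5.76 = 15.32.
Reliability = 15.32 / 16.76 = 0.914.

0.914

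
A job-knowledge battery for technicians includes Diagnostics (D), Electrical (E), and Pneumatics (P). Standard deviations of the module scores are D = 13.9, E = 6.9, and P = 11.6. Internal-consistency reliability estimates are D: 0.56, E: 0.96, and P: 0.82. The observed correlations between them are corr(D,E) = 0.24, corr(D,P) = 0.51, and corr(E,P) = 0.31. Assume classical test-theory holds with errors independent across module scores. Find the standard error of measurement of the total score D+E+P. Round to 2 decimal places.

10.54

Var(total) = 375.38 + 260.126 = 635.506.
True-score variance = 264.242 + 260.126 = 524.369, so reliability = 0.8251.
Error variance = 635.506 − 524.369 = 111.138; SEM = √111.138 = 10.54.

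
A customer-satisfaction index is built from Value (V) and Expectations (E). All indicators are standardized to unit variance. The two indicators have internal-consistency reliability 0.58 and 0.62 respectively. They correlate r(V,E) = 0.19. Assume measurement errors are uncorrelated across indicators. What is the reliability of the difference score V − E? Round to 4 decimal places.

0.5062

Var(V−E) = 1 + 1 − 2·0.19 = 2 − 0.38 = 1.62.
Because errors are independent across components, Cov(Tᵢ,Tⱼ) = Cov(Xᵢ,Xⱼ); the off-diagonal part of the true-score variance is the same as above.
True-score variance = [0.58 + 0.62] − 0.38 = 1.2 − 0.38 = 0.82.
Reliability = 0.82 / 1.62 = 0.5062.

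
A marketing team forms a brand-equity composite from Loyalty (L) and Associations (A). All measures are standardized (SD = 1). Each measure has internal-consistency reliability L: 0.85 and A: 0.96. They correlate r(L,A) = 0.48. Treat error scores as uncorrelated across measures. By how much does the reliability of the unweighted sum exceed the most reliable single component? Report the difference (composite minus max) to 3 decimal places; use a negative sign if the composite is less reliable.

Var(sum) = 2 + 0.96 = 2.96; true-score variance = 1.81 + 0.96 = 2.77; composite reliability = 0.9358.
Max component reliability = 0.9600.
Difference = 0.9358 − 0.9600 = -0.024.

-0.024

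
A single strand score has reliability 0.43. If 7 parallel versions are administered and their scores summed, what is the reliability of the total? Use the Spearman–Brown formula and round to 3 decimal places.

ρ_k = kρ / (1 + (k−1)ρ) = 7·0.43 / (1 + 6·0.43) = 3.010 / 3.580 = 0.841.

0.841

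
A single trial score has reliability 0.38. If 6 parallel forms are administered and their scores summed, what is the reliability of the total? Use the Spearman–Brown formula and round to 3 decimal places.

ρ_k = kρ / (1 + (k−1)ρ) = 6·0.38 / (1 + 5·0.38) = 2.280 / 2.900 = 0.786.

0.786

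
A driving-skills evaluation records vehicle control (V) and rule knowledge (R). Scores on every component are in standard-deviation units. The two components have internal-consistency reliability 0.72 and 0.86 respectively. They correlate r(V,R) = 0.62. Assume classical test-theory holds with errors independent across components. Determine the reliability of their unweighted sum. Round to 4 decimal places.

Var(V+R) = 2 + 2·[0.62] = 2 + 1.24 = 3.24.
Under uncorrelated errors the observed covariances equal the true-score covariances, so only the own-variance terms attenuate.
True-score variance = [0.72 + 0.86] + 1.24 = 1.58 + 1.24 = 2.82.
Reliability = 2.82 / 3.24 = 0.8704.

0.8704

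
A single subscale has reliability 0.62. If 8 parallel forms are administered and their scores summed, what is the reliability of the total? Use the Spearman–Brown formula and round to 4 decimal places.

0.9288

ρ_k = kρ / (1 + (k−1)ρ) = 8·0.62 / (1 + 7·0.62) = 4.960 / 5.340 = 0.9288.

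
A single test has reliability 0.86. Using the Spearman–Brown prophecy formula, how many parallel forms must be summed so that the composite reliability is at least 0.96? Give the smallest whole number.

k ≥ ρ*(1−ρ₁)/(ρ₁(1−ρ*)) = 0.96·0.14 / (0.86·0.04) = 3.907.
Smallest integer k = 4.

4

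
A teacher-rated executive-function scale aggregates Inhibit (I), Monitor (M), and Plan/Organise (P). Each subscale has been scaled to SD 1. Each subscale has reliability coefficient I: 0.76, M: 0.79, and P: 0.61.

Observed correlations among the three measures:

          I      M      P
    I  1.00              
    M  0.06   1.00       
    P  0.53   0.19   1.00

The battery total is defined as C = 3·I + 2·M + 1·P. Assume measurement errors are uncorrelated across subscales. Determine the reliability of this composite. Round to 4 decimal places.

0.8183

Var(C) = 3² + 2² + 1 + 2·[6·0.06 + 3·0.53 + 2·0.19] = 14 + 4.66 = 18.66.
Because errors are independent across components, Cov(Tᵢ,Tⱼ) = Cov(Xᵢ,Xⱼ); the off-diagonal part of the true-score variance is the same as above.
True-score variance = [3²·0.76 + 2²·0.79 + 0.61] + 4.66 = 10.61 + 4.66 = 15.27.
Reliability = 15.27 / 18.66 = 0.8183.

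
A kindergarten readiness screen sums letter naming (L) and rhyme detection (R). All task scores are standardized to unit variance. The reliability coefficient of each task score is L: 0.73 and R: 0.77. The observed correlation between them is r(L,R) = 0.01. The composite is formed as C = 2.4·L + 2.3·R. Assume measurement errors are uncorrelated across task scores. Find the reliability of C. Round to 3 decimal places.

Var(C) = 2.4² + 2.3² + 2·[5.52·0.01] = 11.05 + 0.1104 = 11.1604.
With uncorrelated errors the cross-covariances are all true-score covariance, so they carry over unchanged; only the diagonal terms shrink to ρᵢσᵢ².
True-score variance = [2.4²·0.73 + 2.3²·0.77] + 0.1104 = 8.2781 + 0.1104 = 8.3885.
Reliability = 8.3885 / 11.1604 = 0.752.

0.752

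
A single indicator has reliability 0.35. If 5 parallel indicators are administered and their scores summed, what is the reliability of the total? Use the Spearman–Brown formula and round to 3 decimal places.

ρ_k = kρ / (1 + (k−1)ρ) = 5·0.35 / (1 + 4·0.35) = 1.750 / 2.400 = 0.729.

0.729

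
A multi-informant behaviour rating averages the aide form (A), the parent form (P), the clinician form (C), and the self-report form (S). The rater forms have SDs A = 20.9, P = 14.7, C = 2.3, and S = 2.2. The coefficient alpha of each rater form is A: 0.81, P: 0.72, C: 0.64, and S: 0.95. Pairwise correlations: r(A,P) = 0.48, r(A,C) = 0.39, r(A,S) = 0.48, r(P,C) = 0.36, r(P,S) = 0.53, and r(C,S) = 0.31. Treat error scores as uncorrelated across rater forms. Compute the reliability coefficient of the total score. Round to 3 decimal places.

0.868

Var(A+P+C+S) = 20.9² + 14.7² + 2.3² + 2.2² + 2·[20.9·14.7·0.48 + 20.9·2.3·0.39 + 20.9·2.2·0.48 + 14.7·2.3·0.36 + 14.7·2.2·0.53 + 2.3·2.2·0.31] = 663.03 + 438.337 = 1101.37.
Under uncorrelated errors the observed covariances equal the true-score covariances, so only the own-variance terms attenuate.
True-score variance = [20.9²·0.81 + 14.7²·0.72 + 2.3²·0.64 + 2.2²·0.95] + 438.337 = 517.385 + 438.337 = 955.721.
Reliability = 955.721 / 1101.37 = 0.868.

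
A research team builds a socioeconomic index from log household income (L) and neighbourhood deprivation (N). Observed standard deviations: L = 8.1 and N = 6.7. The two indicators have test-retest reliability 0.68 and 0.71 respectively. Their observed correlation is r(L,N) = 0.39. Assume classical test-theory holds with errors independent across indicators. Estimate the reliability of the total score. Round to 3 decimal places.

0.777

Var(L+N) = 8.1² + 6.7² + 2·[8.1·6.7·0.39] = 110.5 + 42.3306 = 152.831.
With uncorrelated errors the cross-covariances are all true-score covariance, so they carry over unchanged; only the diagonal terms shrink to ρᵢσᵢ².
True-score variance = [8.1²·0.68 + 6.7²·0.71] + 42.3306 = 76.4867 + 42.3306 = 118.817.
Reliability = 118.817 / 152.831 = 0.777.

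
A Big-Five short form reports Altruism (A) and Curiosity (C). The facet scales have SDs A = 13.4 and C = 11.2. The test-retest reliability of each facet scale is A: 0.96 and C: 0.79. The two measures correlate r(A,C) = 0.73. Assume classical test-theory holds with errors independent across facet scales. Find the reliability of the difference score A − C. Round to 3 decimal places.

0.610

Var(A−C) = 13.4² + 11.2² − 2·13.4·11.2·0.73 = 305 − 219.117 = 85.8832.
With uncorrelated errors the cross-covariances are all true-score covariance, so they carry over unchanged; only the diagonal terms shrink to ρᵢσᵢ².
True-score variance = [13.4²·0.96 + 11.2²·0.79] − 219.117 = 271.475 − 219.117 = 52.3584.
Reliability = 52.3584 / 85.8832 = 0.610.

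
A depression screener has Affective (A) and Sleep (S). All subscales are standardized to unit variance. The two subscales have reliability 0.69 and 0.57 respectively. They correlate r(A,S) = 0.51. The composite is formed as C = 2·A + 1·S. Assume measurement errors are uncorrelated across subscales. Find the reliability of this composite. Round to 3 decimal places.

Var(C) = 2² + 1 + 2·[2·0.51] = 5 + 2.04 = 7.04.
With uncorrelated errors the cross-covariances are all true-score covariance, so they carry over unchanged; only the diagonal terms shrink to ρᵢσᵢ².
True-score variance = [2²·0.69 + 0.57] + 2.04 = 3.33 + 2.04 = 5.37.
Reliability = 5.37 / 7.04 = 0.763.

0.763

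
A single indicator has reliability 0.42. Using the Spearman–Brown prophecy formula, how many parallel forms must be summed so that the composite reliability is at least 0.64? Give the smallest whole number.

3

k ≥ ρ*(1−ρ₁)/(ρ₁(1−ρ*)) = 0.64·0.58 / (0.42·0.36) = 2.455.
Smallest integer k = 3.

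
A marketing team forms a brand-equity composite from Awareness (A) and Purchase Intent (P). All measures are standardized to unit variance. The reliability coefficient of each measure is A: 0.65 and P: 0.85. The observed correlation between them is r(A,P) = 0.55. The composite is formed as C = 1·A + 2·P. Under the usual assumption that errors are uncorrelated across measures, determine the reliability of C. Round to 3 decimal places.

0.868

Var(C) = 1 + 2² + 2·[2·0.55] = 5 + 2.2 = 7.2.
With uncorrelated errors the cross-covariances are all true-score covariance, so they carry over unchanged; only the diagonal terms shrink to ρᵢσᵢ².
True-score variance = [0.65 + 2²·0.85] + 2.2 = 4.05 + 2.2 = 6.25.
Reliability = 6.25 / 7.2 = 0.868.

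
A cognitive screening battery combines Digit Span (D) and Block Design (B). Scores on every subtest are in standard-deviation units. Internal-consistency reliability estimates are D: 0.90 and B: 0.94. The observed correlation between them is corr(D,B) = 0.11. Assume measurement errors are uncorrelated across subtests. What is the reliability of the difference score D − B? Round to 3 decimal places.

0.910

Var(D−B) = 1 + 1 − 2·0.11 = 2 − 0.22 = 1.78.
Under uncorrelated errors the observed covariances equal the true-score covariances, so only the own-variance terms attenuate.
True-score variance = [0.90 + 0.94] − 0.22 = 1.84 − 0.22 = 1.62.
Reliability = 1.62 / 1.78 = 0.910.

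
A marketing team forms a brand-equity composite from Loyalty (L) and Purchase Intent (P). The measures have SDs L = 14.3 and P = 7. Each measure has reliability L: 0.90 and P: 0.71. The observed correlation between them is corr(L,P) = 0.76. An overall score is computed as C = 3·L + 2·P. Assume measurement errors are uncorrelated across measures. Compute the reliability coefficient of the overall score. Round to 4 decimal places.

Var(C) = 3²·14.3² + 2²·7² + 2·[6·14.3·7·0.76] = 2036.41 + 912.912 = 2949.32.
Under uncorrelated errors the observed covariances equal the true-score covariances, so only the own-variance terms attenuate.
True-score variance = [3²·14.3²·0.90 + 2²·7²·0.71] + 912.912 = 1795.53 + 912.912 = 2708.44.
Reliability = 2708.44 / 2949.32 = 0.9183.

0.9183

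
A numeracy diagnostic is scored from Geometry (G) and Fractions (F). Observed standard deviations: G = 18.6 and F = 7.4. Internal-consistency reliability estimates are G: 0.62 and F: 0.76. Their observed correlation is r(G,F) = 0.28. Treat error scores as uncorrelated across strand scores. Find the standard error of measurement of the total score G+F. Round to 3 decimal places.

Var(total) = 400.72 + 77.0784 = 477.798.
True-score variance = 256.113 + 77.0784 = 333.191, so reliability = 0.6973.
Error variance = 477.798 − 333.191 = 144.607; SEM = √144.607 = 12.025.

12.025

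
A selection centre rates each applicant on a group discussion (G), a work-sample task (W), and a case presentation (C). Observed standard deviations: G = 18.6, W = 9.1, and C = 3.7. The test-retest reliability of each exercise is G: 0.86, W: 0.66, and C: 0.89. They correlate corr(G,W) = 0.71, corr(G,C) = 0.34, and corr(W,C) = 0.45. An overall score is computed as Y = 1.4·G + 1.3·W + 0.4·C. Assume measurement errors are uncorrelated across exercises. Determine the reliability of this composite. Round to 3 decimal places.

0.890

Var(Y) = 1.4²·18.6² + 1.3²·9.1² + 0.4²·3.7² + 2·[1.82·18.6·9.1·0.71 + 0.56·18.6·3.7·0.34 + 0.52·9.1·3.7·0.45] = 820.221 + 479.4 = 1299.62.
Under uncorrelated errors the observed covariances equal the true-score covariances, so only the own-variance terms attenuate.
True-score variance = [1.4²·18.6²·0.86 + 1.3²·9.1²·0.66 + 0.4²·3.7²·0.89] + 479.4 = 677.466 + 479.4 = 1156.87.
Reliability = 1156.87 / 1299.62 = 0.890.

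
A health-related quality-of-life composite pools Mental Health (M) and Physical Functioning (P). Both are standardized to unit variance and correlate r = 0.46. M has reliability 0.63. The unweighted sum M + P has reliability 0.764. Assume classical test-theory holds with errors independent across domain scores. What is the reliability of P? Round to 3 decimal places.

0.681

Var(M+P) = 2 + 2·0.46 = 2.920.
True-score variance = ρ_M + ρ_P + 2·0.46, so 0.764 = (0.63 + ρ_P + 0.92) / 2.920.
ρ_P = 0.764·2.920 − 0.63 − 0.92 = 0.681.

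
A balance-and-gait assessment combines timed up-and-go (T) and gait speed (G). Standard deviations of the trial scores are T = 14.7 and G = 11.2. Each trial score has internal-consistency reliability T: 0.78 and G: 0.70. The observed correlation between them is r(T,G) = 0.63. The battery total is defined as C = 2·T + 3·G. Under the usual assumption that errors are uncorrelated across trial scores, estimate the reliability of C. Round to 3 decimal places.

0.837

Var(C) = 2²·14.7² + 3²·11.2² + 2·[6·14.7·11.2·0.63] = 1993.32 + 1244.68 = 3238.
Under uncorrelated errors the observed covariances equal the true-score covariances, so only the own-variance terms attenuate.
True-score variance = [2²·14.7²·0.78 + 3²·11.2²·0.70] + 1244.68 = 1464.47 + 1244.68 = 2709.15.
Reliability = 2709.15 / 3238 = 0.837.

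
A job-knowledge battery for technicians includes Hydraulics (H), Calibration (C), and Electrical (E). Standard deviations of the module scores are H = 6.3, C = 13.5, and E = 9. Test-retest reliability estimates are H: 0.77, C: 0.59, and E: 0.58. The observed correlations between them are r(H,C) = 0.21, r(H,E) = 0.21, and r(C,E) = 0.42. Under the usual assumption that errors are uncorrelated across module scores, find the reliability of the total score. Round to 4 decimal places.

Var(H+C+E) = 6.3² + 13.5² + 9² + 2·[6.3·13.5·0.21 + 6.3·9·0.21 + 13.5·9·0.42] = 302.94 + 161.595 = 464.535.
Under uncorrelated errors the observed covariances equal the true-score covariances, so only the own-variance terms attenuate.
True-score variance = [6.3²·0.77 + 13.5²·0.59 + 9²·0.58] + 161.595 = 185.069 + 161.595 = 346.664.
Reliability = 346.664 / 464.535 = 0.7463.

0.7463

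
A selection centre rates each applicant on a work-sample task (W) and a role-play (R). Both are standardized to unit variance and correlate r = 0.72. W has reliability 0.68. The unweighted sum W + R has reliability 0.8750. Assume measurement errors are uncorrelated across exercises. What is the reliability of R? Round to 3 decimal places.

Var(W+R) = 2 + 2·0.72 = 3.440.
True-score variance = ρ_W + ρ_R + 2·0.72, so 0.8750 = (0.68 + ρ_R + 1.44) / 3.440.
ρ_R = 0.8750·3.440 − 0.68 − 1.44 = 0.890.

0.890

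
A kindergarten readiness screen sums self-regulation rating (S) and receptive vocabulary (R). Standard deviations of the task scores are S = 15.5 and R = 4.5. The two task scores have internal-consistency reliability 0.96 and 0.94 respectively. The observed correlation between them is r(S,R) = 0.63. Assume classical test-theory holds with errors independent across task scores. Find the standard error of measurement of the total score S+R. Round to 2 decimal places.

3.29

Var(total) = 260.5 + 87.885 = 348.385.
True-score variance = 249.675 + 87.885 = 337.56, so reliability = 0.9689.
Error variance = 348.385 − 337.56 = 10.825; SEM = √10.825 = 3.29.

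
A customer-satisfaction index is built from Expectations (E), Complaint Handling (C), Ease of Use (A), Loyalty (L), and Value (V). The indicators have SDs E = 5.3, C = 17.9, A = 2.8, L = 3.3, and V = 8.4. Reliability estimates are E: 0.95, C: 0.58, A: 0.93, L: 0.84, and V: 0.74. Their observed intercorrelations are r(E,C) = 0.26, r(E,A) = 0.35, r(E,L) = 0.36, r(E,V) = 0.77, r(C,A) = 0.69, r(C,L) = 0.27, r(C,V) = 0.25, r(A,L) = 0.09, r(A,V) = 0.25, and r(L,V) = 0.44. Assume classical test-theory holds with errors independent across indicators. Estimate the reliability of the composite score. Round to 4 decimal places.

0.8024

Var(E+C+A+L+V) = 5.3² + 17.9² + 2.8² + 3.3² + 8.4² + 2·[5.3·17.9·0.26 + 5.3·2.8·0.35 + 5.3·3.3·0.36 + 5.3·8.4·0.77 + 17.9·2.8·0.69 + 17.9·3.3·0.27 + 17.9·8.4·0.25 + 2.8·3.3·0.09 + 2.8·8.4·0.25 + 3.3·8.4·0.44] = 437.79 + 354.934 = 792.724.
With uncorrelated errors the cross-covariances are all true-score covariance, so they carry over unchanged; only the diagonal terms shrink to ρᵢσᵢ².
True-score variance = [5.3²·0.95 + 17.9²·0.58 + 2.8²·0.93 + 3.3²·0.84 + 8.4²·0.74] + 354.934 = 281.176 + 354.934 = 636.111.
Reliability = 636.111 / 792.724 = 0.8024.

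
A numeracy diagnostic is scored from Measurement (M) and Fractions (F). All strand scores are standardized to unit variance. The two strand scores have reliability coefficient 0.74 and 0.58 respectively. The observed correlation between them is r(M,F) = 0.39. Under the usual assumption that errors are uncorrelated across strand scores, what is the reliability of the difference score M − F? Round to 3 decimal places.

Var(M−F) = 1 + 1 − 2·0.39 = 2 − 0.78 = 1.22.
Under uncorrelated errors the observed covariances equal the true-score covariances, so only the own-variance terms attenuate.
True-score variance = [0.74 + 0.58] − 0.78 = 1.32 − 0.78 = 0.54.
Reliability = 0.54 / 1.22 = 0.443.

0.443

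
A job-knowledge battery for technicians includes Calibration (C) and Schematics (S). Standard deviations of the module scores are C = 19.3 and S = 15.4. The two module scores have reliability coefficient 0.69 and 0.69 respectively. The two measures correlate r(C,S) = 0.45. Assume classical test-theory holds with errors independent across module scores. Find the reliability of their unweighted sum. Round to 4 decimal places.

Var(C+S) = 19.3² + 15.4² + 2·[19.3·15.4·0.45] = 609.65 + 267.498 = 877.148.
Because errors are independent across components, Cov(Tᵢ,Tⱼ) = Cov(Xᵢ,Xⱼ); the off-diagonal part of the true-score variance is the same as above.
True-score variance = [19.3²·0.69 + 15.4²·0.69] + 267.498 = 420.659 + 267.498 = 688.157.
Reliability = 688.157 / 877.148 = 0.7845.

0.7845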